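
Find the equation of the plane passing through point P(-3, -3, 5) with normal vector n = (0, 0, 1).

The plane through P with normal n = (a, b, c) satisfies n·(r - P) = 0,
i.e. ax + by + cz = a·x₀ + b·y₀ + c·z₀.
d = 0·(-3) + 0·(-3) + 1·5
  = 0 + 0 + 5
  = 5
Equation: z = 5

z = 5


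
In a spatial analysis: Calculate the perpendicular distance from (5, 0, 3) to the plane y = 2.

distance = |a·x₀ + b·y₀ + c·z₀ - d| / √(a² + b² + c²)
  = |0·5 + 1·0 + 0·3 - 2| / √(0² + 1² + 0²)
  = |0 + 0 + 0 - 2| / √(0 + 1 + 0)
  = |-2| / √1
  = 2 / 1
  ≈ 2

2


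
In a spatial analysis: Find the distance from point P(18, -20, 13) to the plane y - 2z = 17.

distance = |a·x₀ + b·y₀ + c·z₀ - d| / √(a² + b² + c²)
  = |0·18 + 1·(-20) + (-2)·13 - 17| / √(0² + 1² + (-2)²)
  = |0 - 20 - 26 - 17| / √(0 + 1 + 4)
  = |-63| / √5
  = 63 / 2.236
  ≈ 28.17

28.17


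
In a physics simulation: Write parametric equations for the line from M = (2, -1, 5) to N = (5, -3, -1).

Direction vector d = N - M = (5 - 2, -3 + 1, -1 - 5) = (3, -2, -6)
Parametric form r = M + t·d:
x = 2 + 3t, y = -1 - 2t, z = 5 - 6t

x = 2 + 3t, y = -1 - 2t, z = 5 - 6t


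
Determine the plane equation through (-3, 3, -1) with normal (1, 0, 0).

The plane through P with normal n = (a, b, c) satisfies n·(r - P) = 0,
i.e. ax + by + cz = a·x₀ + b·y₀ + c·z₀.
d = 1·(-3) + 0·3 + 0·(-1)
  = -3 + 0 + 0
  = -3
Equation: x = -3

x = -3


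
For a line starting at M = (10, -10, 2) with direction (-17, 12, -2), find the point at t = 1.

P(t) = M + t·d
  = (10 + (-17)·1, -10 + 12·1, 2 + (-2)·1)
  = (10 - 17, -10 + 12, 2 - 2)
  = (-7, 2, 0)

(-7, 2, 0)


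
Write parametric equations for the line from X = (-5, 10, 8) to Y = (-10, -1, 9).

Direction vector d = Y - X = (-10 + 5, -1 - 10, 9 - 8) = (-5, -11, 1)
Parametric form r = X + t·d:
x = -5 - 5t, y = 10 - 11t, z = 8 + t

x = -5 - 5t, y = 10 - 11t, z = 8 + t


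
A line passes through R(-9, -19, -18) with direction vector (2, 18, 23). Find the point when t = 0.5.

P(t) = R + t·d
  = (-9 + 2·0.5, -19 + 18·0.5, -18 + 23·0.5)
  = (-9 + 1, -19 + 9, -18 + 11.5)
  = (-8, -10, -6.5)

(-8, -10, -6.5)


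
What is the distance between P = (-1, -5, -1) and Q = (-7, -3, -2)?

d = √[(x₂-x₁)² + (y₂-y₁)² + (z₂-z₁)²]
  = √[(-6)² + 2² + (-1)²]
  = √[36 + 4 + 1]
  = √41
  ≈ 6.403

6.403


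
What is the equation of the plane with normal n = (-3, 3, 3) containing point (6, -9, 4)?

The plane through P with normal n = (a, b, c) satisfies n·(r - P) = 0,
i.e. ax + by + cz = a·x₀ + b·y₀ + c·z₀.
d = (-3)·6 + 3·(-9) + 3·4
  = -18 - 27 + 12
  = -33
Equation: -3x + 3y + 3z = -33

-3x + 3y + 3z = -33


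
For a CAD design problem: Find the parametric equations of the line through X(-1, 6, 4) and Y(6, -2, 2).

Direction vector d = Y - X = (6 + 1, -2 - 6, 2 - 4) = (7, -8, -2)
Parametric form r = X + t·d:
x = -1 + 7t, y = 6 - 8t, z = 4 - 2t

x = -1 + 7t, y = 6 - 8t, z = 4 - 2t


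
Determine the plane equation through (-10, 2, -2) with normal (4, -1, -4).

The plane through P with normal n = (a, b, c) satisfies n·(r - P) = 0,
i.e. ax + by + cz = a·x₀ + b·y₀ + c·z₀.
d = 4·(-10) + (-1)·2 + (-4)·(-2)
  = -40 - 2 + 8
  = -34
Equation: 4x - y - 4z = -34

4x - y - 4z = -34


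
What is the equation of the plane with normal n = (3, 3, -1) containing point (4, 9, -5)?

The plane through P with normal n = (a, b, c) satisfies n·(r - P) = 0,
i.e. ax + by + cz = a·x₀ + b·y₀ + c·z₀.
d = 3·4 + 3·9 + (-1)·(-5)
  = 12 + 27 + 5
  = 44
Equation: 3x + 3y - z = 44

3x + 3y - z = 44


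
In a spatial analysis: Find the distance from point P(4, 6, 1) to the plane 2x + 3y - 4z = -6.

distance = |a·x₀ + b·y₀ + c·z₀ - d| / √(a² + b² + c²)
  = |2·4 + 3·6 + (-4)·1 - (-6)| / √(2² + 3² + (-4)²)
  = |8 + 18 - 4 + 6| / √(4 + 9 + 16)
  = |28| / √29
  = 28 / 5.385
  ≈ 5.199

5.199


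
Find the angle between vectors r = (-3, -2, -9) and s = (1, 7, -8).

r·s = (-3)·1 + (-2)·7 + (-9)·(-8) = -3 - 14 + 72 = 55
|r| = √((-3)² + (-2)² + (-9)²) = √94 ≈ 9.695
|s| = √(1² + 7² + (-8)²) = √114 ≈ 10.68
cos θ = (r·s)/(|r||s|) = 55/(9.695·10.68) ≈ 0.5313
θ = arccos(0.5313) ≈ 57.91°

57.91°


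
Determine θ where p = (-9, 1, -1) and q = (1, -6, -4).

p·q = (-9)·1 + 1·(-6) + (-1)·(-4) = -9 - 6 + 4 = -11
|p| = √((-9)² + 1² + (-1)²) = √83 ≈ 9.11
|q| = √(1² + (-6)² + (-4)²) = √53 ≈ 7.28
cos θ = (p·q)/(|p||q|) = -11/(9.11·7.28) ≈ -0.1659
θ = arccos(-0.1659) ≈ 99.55°

99.55°


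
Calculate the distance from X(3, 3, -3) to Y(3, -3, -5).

d = √[(x₂-x₁)² + (y₂-y₁)² + (z₂-z₁)²]
  = √[0² + (-6)² + (-2)²]
  = √[0 + 36 + 4]
  = √40
  ≈ 6.325

6.325


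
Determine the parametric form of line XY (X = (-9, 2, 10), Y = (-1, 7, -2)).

Direction vector d = Y - X = (-1 + 9, 7 - 2, -2 - 10) = (8, 5, -12)
Parametric form r = X + t·d:
x = -9 + 8t, y = 2 + 5t, z = 10 - 12t

x = -9 + 8t, y = 2 + 5t, z = 10 - 12t


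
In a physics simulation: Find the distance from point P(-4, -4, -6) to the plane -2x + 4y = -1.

distance = |a·x₀ + b·y₀ + c·z₀ - d| / √(a² + b² + c²)
  = |(-2)·(-4) + 4·(-4) + 0·(-6) - (-1)| / √((-2)² + 4² + 0²)
  = |8 - 16 + 0 + 1| / √(4 + 16 + 0)
  = |-7| / √20
  = 7 / 4.472
  ≈ 1.565

1.565


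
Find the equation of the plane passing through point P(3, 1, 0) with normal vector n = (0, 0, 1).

The plane through P with normal n = (a, b, c) satisfies n·(r - P) = 0,
i.e. ax + by + cz = a·x₀ + b·y₀ + c·z₀.
d = 0·3 + 0·1 + 1·0
  = 0 + 0 + 0
  = 0
Equation: z = 0

z = 0


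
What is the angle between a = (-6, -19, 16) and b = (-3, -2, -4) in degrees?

a·b = (-6)·(-3) + (-19)·(-2) + 16·(-4) = 18 + 38 - 64 = -8
|a| = √((-6)² + (-19)² + 16²) = √653 ≈ 25.55
|b| = √((-3)² + (-2)² + (-4)²) = √29 ≈ 5.385
cos θ = (a·b)/(|a||b|) = -8/(25.55·5.385) ≈ -0.05813
θ = arccos(-0.05813) ≈ 93.33°

93.33°


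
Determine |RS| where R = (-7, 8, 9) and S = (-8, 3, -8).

d = √[(x₂-x₁)² + (y₂-y₁)² + (z₂-z₁)²]
  = √[(-1)² + (-5)² + (-17)²]
  = √[1 + 25 + 289]
  = √315
  ≈ 17.75

17.75


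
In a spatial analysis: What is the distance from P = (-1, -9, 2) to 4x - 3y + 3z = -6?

distance = |a·x₀ + b·y₀ + c·z₀ - d| / √(a² + b² + c²)
  = |4·(-1) + (-3)·(-9) + 3·2 - (-6)| / √(4² + (-3)² + 3²)
  = |-4 + 27 + 6 + 6| / √(16 + 9 + 9)
  = |35| / √34
  = 35 / 5.831
  ≈ 6.002

6.002


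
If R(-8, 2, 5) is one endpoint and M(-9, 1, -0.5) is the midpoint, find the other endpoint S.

S = 2M - R
  = (2·(-9) - (-8), 2·1 - 2, 2·(-0.5) - 5)
  = (-18 + 8, 2 - 2, -1 - 5)
  = (-10, 0, -6)

(-10, 0, -6)


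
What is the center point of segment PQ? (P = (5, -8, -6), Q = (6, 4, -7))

M = ((x₁+x₂)/2, (y₁+y₂)/2, (z₁+z₂)/2)
  = ((5 + 6)/2, (-8 + 4)/2, (-6 - 7)/2)
  = (11/2, -4/2, -13/2)
  = (5.5, -2, -6.5)

(5.5, -2, -6.5)


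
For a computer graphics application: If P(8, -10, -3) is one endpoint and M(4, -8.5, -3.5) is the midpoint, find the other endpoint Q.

Q = 2M - P
  = (2·4 - 8, 2·(-8.5) - (-10), 2·(-3.5) - (-3))
  = (8 - 8, -17 + 10, -7 + 3)
  = (0, -7, -4)

(0, -7, -4)


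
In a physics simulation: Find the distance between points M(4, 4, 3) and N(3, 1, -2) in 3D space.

d = √[(x₂-x₁)² + (y₂-y₁)² + (z₂-z₁)²]
  = √[(-1)² + (-3)² + (-5)²]
  = √[1 + 9 + 25]
  = √35
  ≈ 5.916

5.916


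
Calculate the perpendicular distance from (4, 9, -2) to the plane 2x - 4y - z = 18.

distance = |a·x₀ + b·y₀ + c·z₀ - d| / √(a² + b² + c²)
  = |2·4 + (-4)·9 + (-1)·(-2) - 18| / √(2² + (-4)² + (-1)²)
  = |8 - 36 + 2 - 18| / √(4 + 16 + 1)
  = |-44| / √21
  = 44 / 4.583
  ≈ 9.602

9.602


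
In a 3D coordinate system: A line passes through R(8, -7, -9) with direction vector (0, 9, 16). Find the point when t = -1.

P(t) = R + t·d
  = (8 + 0·(-1), -7 + 9·(-1), -9 + 16·(-1))
  = (8 + 0, -7 - 9, -9 - 16)
  = (8, -16, -25)

(8, -16, -25)


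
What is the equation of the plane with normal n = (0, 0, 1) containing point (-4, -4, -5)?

The plane through P with normal n = (a, b, c) satisfies n·(r - P) = 0,
i.e. ax + by + cz = a·x₀ + b·y₀ + c·z₀.
d = 0·(-4) + 0·(-4) + 1·(-5)
  = 0 + 0 - 5
  = -5
Equation: z = -5

z = -5


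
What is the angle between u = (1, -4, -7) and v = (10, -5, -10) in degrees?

u·v = 1·10 + (-4)·(-5) + (-7)·(-10) = 10 + 20 + 70 = 100
|u| = √(1² + (-4)² + (-7)²) = √66 ≈ 8.124
|v| = √(10² + (-5)² + (-10)²) = √225 ≈ 15
cos θ = (u·v)/(|u||v|) = 100/(8.124·15) ≈ 0.8206
θ = arccos(0.8206) ≈ 34.85°

34.85°


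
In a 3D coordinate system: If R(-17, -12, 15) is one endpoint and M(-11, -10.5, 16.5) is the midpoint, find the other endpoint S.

S = 2M - R
  = (2·(-11) - (-17), 2·(-10.5) - (-12), 2·16.5 - 15)
  = (-22 + 17, -21 + 12, 33 - 15)
  = (-5, -9, 18)

(-5, -9, 18)


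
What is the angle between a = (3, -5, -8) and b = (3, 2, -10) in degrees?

a·b = 3·3 + (-5)·2 + (-8)·(-10) = 9 - 10 + 80 = 79
|a| = √(3² + (-5)² + (-8)²) = √98 ≈ 9.899
|b| = √(3² + 2² + (-10)²) = √113 ≈ 10.63
cos θ = (a·b)/(|a||b|) = 79/(9.899·10.63) ≈ 0.7507
θ = arccos(0.7507) ≈ 41.35°

41.35°


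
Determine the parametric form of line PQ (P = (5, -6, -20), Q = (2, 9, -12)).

Direction vector d = Q - P = (2 - 5, 9 + 6, -12 + 20) = (-3, 15, 8)
Parametric form r = P + t·d:
x = 5 - 3t, y = -6 + 15t, z = -20 + 8t

x = 5 - 3t, y = -6 + 15t, z = -20 + 8t


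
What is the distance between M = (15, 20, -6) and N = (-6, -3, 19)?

d = √[(x₂-x₁)² + (y₂-y₁)² + (z₂-z₁)²]
  = √[(-21)² + (-23)² + 25²]
  = √[441 + 529 + 625]
  = √1595
  ≈ 39.94

39.94


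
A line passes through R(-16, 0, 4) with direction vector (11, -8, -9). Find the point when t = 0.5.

P(t) = R + t·d
  = (-16 + 11·0.5, 0 + (-8)·0.5, 4 + (-9)·0.5)
  = (-16 + 5.5, 0 - 4, 4 - 4.5)
  = (-10.5, -4, -0.5)

(-10.5, -4, -0.5)


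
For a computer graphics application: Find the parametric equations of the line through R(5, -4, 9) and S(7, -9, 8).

Direction vector d = S - R = (7 - 5, -9 + 4, 8 - 9) = (2, -5, -1)
Parametric form r = R + t·d:
x = 5 + 2t, y = -4 - 5t, z = 9 - t

x = 5 + 2t, y = -4 - 5t, z = 9 - t


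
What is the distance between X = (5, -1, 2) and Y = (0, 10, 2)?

d = √[(x₂-x₁)² + (y₂-y₁)² + (z₂-z₁)²]
  = √[(-5)² + 11² + 0²]
  = √[25 + 121 + 0]
  = √146
  ≈ 12.08

12.08


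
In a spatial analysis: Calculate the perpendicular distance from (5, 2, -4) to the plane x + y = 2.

distance = |a·x₀ + b·y₀ + c·z₀ - d| / √(a² + b² + c²)
  = |1·5 + 1·2 + 0·(-4) - 2| / √(1² + 1² + 0²)
  = |5 + 2 + 0 - 2| / √(1 + 1 + 0)
  = |5| / √2
  = 5 / 1.414
  ≈ 3.536

3.536


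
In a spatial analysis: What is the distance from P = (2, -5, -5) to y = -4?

distance = |a·x₀ + b·y₀ + c·z₀ - d| / √(a² + b² + c²)
  = |0·2 + 1·(-5) + 0·(-5) - (-4)| / √(0² + 1² + 0²)
  = |0 - 5 + 0 + 4| / √(0 + 1 + 0)
  = |-1| / √1
  = 1 / 1
  ≈ 1

1


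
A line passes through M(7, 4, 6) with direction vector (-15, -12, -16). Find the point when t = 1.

P(t) = M + t·d
  = (7 + (-15)·1, 4 + (-12)·1, 6 + (-16)·1)
  = (7 - 15, 4 - 12, 6 - 16)
  = (-8, -8, -10)

(-8, -8, -10)


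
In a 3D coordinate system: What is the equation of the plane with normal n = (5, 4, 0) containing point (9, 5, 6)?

The plane through P with normal n = (a, b, c) satisfies n·(r - P) = 0,
i.e. ax + by + cz = a·x₀ + b·y₀ + c·z₀.
d = 5·9 + 4·5 + 0·6
  = 45 + 20 + 0
  = 65
Equation: 5x + 4y = 65

5x + 4y = 65


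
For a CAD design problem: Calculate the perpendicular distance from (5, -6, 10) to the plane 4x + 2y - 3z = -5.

distance = |a·x₀ + b·y₀ + c·z₀ - d| / √(a² + b² + c²)
  = |4·5 + 2·(-6) + (-3)·10 - (-5)| / √(4² + 2² + (-3)²)
  = |20 - 12 - 30 + 5| / √(16 + 4 + 9)
  = |-17| / √29
  = 17 / 5.385
  ≈ 3.157

3.157


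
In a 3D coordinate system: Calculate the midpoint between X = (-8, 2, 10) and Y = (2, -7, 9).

M = ((x₁+x₂)/2, (y₁+y₂)/2, (z₁+z₂)/2)
  = ((-8 + 2)/2, (2 - 7)/2, (10 + 9)/2)
  = (-6/2, -5/2, 19/2)
  = (-3, -2.5, 9.5)

(-3, -2.5, 9.5)


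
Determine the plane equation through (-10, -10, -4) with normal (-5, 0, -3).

The plane through P with normal n = (a, b, c) satisfies n·(r - P) = 0,
i.e. ax + by + cz = a·x₀ + b·y₀ + c·z₀.
d = (-5)·(-10) + 0·(-10) + (-3)·(-4)
  = 50 + 0 + 12
  = 62
Equation: -5x - 3z = 62

-5x - 3z = 62


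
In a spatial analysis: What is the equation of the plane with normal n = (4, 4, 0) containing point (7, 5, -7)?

The plane through P with normal n = (a, b, c) satisfies n·(r - P) = 0,
i.e. ax + by + cz = a·x₀ + b·y₀ + c·z₀.
d = 4·7 + 4·5 + 0·(-7)
  = 28 + 20 + 0
  = 48
Equation: 4x + 4y = 48

4x + 4y = 48


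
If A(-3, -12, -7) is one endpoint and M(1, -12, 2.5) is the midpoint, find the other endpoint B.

B = 2M - A
  = (2·1 - (-3), 2·(-12) - (-12), 2·2.5 - (-7))
  = (2 + 3, -24 + 12, 5 + 7)
  = (5, -12, 12)

(5, -12, 12)


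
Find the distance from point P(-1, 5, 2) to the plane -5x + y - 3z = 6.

distance = |a·x₀ + b·y₀ + c·z₀ - d| / √(a² + b² + c²)
  = |(-5)·(-1) + 1·5 + (-3)·2 - 6| / √((-5)² + 1² + (-3)²)
  = |5 + 5 - 6 - 6| / √(25 + 1 + 9)
  = |-2| / √35
  = 2 / 5.916
  ≈ 0.3381

0.3381


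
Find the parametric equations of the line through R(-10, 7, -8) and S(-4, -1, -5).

Direction vector d = S - R = (-4 + 10, -1 - 7, -5 + 8) = (6, -8, 3)
Parametric form r = R + t·d:
x = -10 + 6t, y = 7 - 8t, z = -8 + 3t

x = -10 + 6t, y = 7 - 8t, z = -8 + 3t


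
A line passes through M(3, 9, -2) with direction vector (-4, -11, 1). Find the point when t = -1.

P(t) = M + t·d
  = (3 + (-4)·(-1), 9 + (-11)·(-1), -2 + 1·(-1))
  = (3 + 4, 9 + 11, -2 - 1)
  = (7, 20, -3)

(7, 20, -3)


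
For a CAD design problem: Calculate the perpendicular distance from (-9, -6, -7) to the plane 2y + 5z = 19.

distance = |a·x₀ + b·y₀ + c·z₀ - d| / √(a² + b² + c²)
  = |0·(-9) + 2·(-6) + 5·(-7) - 19| / √(0² + 2² + 5²)
  = |0 - 12 - 35 - 19| / √(0 + 4 + 25)
  = |-66| / √29
  = 66 / 5.385
  ≈ 12.26

12.26


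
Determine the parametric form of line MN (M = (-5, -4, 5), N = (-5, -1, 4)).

Direction vector d = N - M = (-5 + 5, -1 + 4, 4 - 5) = (0, 3, -1)
Parametric form r = M + t·d:
x = -5, y = -4 + 3t, z = 5 - t

x = -5, y = -4 + 3t, z = 5 - t


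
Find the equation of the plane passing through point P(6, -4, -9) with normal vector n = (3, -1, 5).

The plane through P with normal n = (a, b, c) satisfies n·(r - P) = 0,
i.e. ax + by + cz = a·x₀ + b·y₀ + c·z₀.
d = 3·6 + (-1)·(-4) + 5·(-9)
  = 18 + 4 - 45
  = -23
Equation: 3x - y + 5z = -23

3x - y + 5z = -23


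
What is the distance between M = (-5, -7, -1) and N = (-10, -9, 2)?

d = √[(x₂-x₁)² + (y₂-y₁)² + (z₂-z₁)²]
  = √[(-5)² + (-2)² + 3²]
  = √[25 + 4 + 9]
  = √38
  ≈ 6.164

6.164


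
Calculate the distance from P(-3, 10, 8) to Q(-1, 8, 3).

d = √[(x₂-x₁)² + (y₂-y₁)² + (z₂-z₁)²]
  = √[2² + (-2)² + (-5)²]
  = √[4 + 4 + 25]
  = √33
  ≈ 5.745

5.745


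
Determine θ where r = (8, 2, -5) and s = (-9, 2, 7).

r·s = 8·(-9) + 2·2 + (-5)·7 = -72 + 4 - 35 = -103
|r| = √(8² + 2² + (-5)²) = √93 ≈ 9.644
|s| = √((-9)² + 2² + 7²) = √134 ≈ 11.58
cos θ = (r·s)/(|r||s|) = -103/(9.644·11.58) ≈ -0.9227
θ = arccos(-0.9227) ≈ 157.3°

157.3°


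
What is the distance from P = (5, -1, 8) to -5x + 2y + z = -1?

distance = |a·x₀ + b·y₀ + c·z₀ - d| / √(a² + b² + c²)
  = |(-5)·5 + 2·(-1) + 1·8 - (-1)| / √((-5)² + 2² + 1²)
  = |-25 - 2 + 8 + 1| / √(25 + 4 + 1)
  = |-18| / √30
  = 18 / 5.477
  ≈ 3.286

3.286


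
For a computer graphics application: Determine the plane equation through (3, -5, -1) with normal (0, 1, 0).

The plane through P with normal n = (a, b, c) satisfies n·(r - P) = 0,
i.e. ax + by + cz = a·x₀ + b·y₀ + c·z₀.
d = 0·3 + 1·(-5) + 0·(-1)
  = 0 - 5 + 0
  = -5
Equation: y = -5

y = -5


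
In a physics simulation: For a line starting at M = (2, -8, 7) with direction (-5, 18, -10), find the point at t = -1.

P(t) = M + t·d
  = (2 + (-5)·(-1), -8 + 18·(-1), 7 + (-10)·(-1))
  = (2 + 5, -8 - 18, 7 + 10)
  = (7, -26, 17)

(7, -26, 17)


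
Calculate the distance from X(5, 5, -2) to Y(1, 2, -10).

d = √[(x₂-x₁)² + (y₂-y₁)² + (z₂-z₁)²]
  = √[(-4)² + (-3)² + (-8)²]
  = √[16 + 9 + 64]
  = √89
  ≈ 9.434

9.434


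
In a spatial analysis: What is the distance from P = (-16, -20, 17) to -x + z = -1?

distance = |a·x₀ + b·y₀ + c·z₀ - d| / √(a² + b² + c²)
  = |(-1)·(-16) + 0·(-20) + 1·17 - (-1)| / √((-1)² + 0² + 1²)
  = |16 + 0 + 17 + 1| / √(1 + 0 + 1)
  = |34| / √2
  = 34 / 1.414
  ≈ 24.04

24.04


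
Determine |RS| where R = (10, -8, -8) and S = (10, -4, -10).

d = √[(x₂-x₁)² + (y₂-y₁)² + (z₂-z₁)²]
  = √[0² + 4² + (-2)²]
  = √[0 + 16 + 4]
  = √20
  ≈ 4.472

4.472


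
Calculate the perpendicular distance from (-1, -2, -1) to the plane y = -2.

distance = |a·x₀ + b·y₀ + c·z₀ - d| / √(a² + b² + c²)
  = |0·(-1) + 1·(-2) + 0·(-1) - (-2)| / √(0² + 1² + 0²)
  = |0 - 2 + 0 + 2| / √(0 + 1 + 0)
  = |0| / √1
  = 0 / 1
  ≈ 0

0


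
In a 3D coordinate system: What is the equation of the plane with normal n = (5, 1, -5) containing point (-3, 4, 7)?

The plane through P with normal n = (a, b, c) satisfies n·(r - P) = 0,
i.e. ax + by + cz = a·x₀ + b·y₀ + c·z₀.
d = 5·(-3) + 1·4 + (-5)·7
  = -15 + 4 - 35
  = -46
Equation: 5x + y - 5z = -46

5x + y - 5z = -46


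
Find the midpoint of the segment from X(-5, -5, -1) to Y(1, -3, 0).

M = ((x₁+x₂)/2, (y₁+y₂)/2, (z₁+z₂)/2)
  = ((-5 + 1)/2, (-5 - 3)/2, (-1 + 0)/2)
  = (-4/2, -8/2, -1/2)
  = (-2, -4, -0.5)

(-2, -4, -0.5)


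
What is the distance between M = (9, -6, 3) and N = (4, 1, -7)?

d = √[(x₂-x₁)² + (y₂-y₁)² + (z₂-z₁)²]
  = √[(-5)² + 7² + (-10)²]
  = √[25 + 49 + 100]
  = √174
  ≈ 13.19

13.19


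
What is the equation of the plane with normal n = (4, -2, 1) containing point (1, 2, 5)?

The plane through P with normal n = (a, b, c) satisfies n·(r - P) = 0,
i.e. ax + by + cz = a·x₀ + b·y₀ + c·z₀.
d = 4·1 + (-2)·2 + 1·5
  = 4 - 4 + 5
  = 5
Equation: 4x - 2y + z = 5

4x - 2y + z = 5


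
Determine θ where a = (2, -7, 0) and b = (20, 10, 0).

a·b = 2·20 + (-7)·10 + 0·0 = 40 - 70 + 0 = -30
|a| = √(2² + (-7)² + 0²) = √53 ≈ 7.28
|b| = √(20² + 10² + 0²) = √500 ≈ 22.36
cos θ = (a·b)/(|a||b|) = -30/(7.28·22.36) ≈ -0.1843
θ = arccos(-0.1843) ≈ 100.6°

100.6°


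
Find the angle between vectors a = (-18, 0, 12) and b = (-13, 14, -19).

a·b = (-18)·(-13) + 0·14 + 12·(-19) = 234 + 0 - 228 = 6
|a| = √((-18)² + 0² + 12²) = √468 ≈ 21.63
|b| = √((-13)² + 14² + (-19)²) = √726 ≈ 26.94
cos θ = (a·b)/(|a||b|) = 6/(21.63·26.94) ≈ 0.01029
θ = arccos(0.01029) ≈ 89.41°

89.41°


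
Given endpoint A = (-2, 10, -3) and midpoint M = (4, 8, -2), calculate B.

B = 2M - A
  = (2·4 - (-2), 2·8 - 10, 2·(-2) - (-3))
  = (8 + 2, 16 - 10, -4 + 3)
  = (10, 6, -1)

(10, 6, -1)


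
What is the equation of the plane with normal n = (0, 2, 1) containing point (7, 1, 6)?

The plane through P with normal n = (a, b, c) satisfies n·(r - P) = 0,
i.e. ax + by + cz = a·x₀ + b·y₀ + c·z₀.
d = 0·7 + 2·1 + 1·6
  = 0 + 2 + 6
  = 8
Equation: 2y + z = 8

2y + z = 8


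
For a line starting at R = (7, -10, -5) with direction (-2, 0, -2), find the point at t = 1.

P(t) = R + t·d
  = (7 + (-2)·1, -10 + 0·1, -5 + (-2)·1)
  = (7 - 2, -10 + 0, -5 - 2)
  = (5, -10, -7)

(5, -10, -7)


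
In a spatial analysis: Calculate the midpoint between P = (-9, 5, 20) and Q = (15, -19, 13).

M = ((x₁+x₂)/2, (y₁+y₂)/2, (z₁+z₂)/2)
  = ((-9 + 15)/2, (5 - 19)/2, (20 + 13)/2)
  = (6/2, -14/2, 33/2)
  = (3, -7, 16.5)

(3, -7, 16.5)


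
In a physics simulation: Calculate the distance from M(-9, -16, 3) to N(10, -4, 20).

d = √[(x₂-x₁)² + (y₂-y₁)² + (z₂-z₁)²]
  = √[19² + 12² + 17²]
  = √[361 + 144 + 289]
  = √794
  ≈ 28.18

28.18


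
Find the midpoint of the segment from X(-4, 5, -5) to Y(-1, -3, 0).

M = ((x₁+x₂)/2, (y₁+y₂)/2, (z₁+z₂)/2)
  = ((-4 - 1)/2, (5 - 3)/2, (-5 + 0)/2)
  = (-5/2, 2/2, -5/2)
  = (-2.5, 1, -2.5)

(-2.5, 1, -2.5)


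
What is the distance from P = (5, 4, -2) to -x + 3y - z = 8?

distance = |a·x₀ + b·y₀ + c·z₀ - d| / √(a² + b² + c²)
  = |(-1)·5 + 3·4 + (-1)·(-2) - 8| / √((-1)² + 3² + (-1)²)
  = |-5 + 12 + 2 - 8| / √(1 + 9 + 1)
  = |1| / √11
  = 1 / 3.317
  ≈ 0.3015

0.3015


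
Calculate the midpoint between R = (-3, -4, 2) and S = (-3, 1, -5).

M = ((x₁+x₂)/2, (y₁+y₂)/2, (z₁+z₂)/2)
  = ((-3 - 3)/2, (-4 + 1)/2, (2 - 5)/2)
  = (-6/2, -3/2, -3/2)
  = (-3, -1.5, -1.5)

(-3, -1.5, -1.5)


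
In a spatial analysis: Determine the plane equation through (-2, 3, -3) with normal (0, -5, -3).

The plane through P with normal n = (a, b, c) satisfies n·(r - P) = 0,
i.e. ax + by + cz = a·x₀ + b·y₀ + c·z₀.
d = 0·(-2) + (-5)·3 + (-3)·(-3)
  = 0 - 15 + 9
  = -6
Equation: -5y - 3z = -6

-5y - 3z = -6


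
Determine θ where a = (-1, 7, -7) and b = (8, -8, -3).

a·b = (-1)·8 + 7·(-8) + (-7)·(-3) = -8 - 56 + 21 = -43
|a| = √((-1)² + 7² + (-7)²) = √99 ≈ 9.95
|b| = √(8² + (-8)² + (-3)²) = √137 ≈ 11.7
cos θ = (a·b)/(|a||b|) = -43/(9.95·11.7) ≈ -0.3692
θ = arccos(-0.3692) ≈ 111.7°

111.7°


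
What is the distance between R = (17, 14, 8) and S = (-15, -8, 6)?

d = √[(x₂-x₁)² + (y₂-y₁)² + (z₂-z₁)²]
  = √[(-32)² + (-22)² + (-2)²]
  = √[1024 + 484 + 4]
  = √1512
  ≈ 38.88

38.88


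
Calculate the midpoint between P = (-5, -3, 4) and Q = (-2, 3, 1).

M = ((x₁+x₂)/2, (y₁+y₂)/2, (z₁+z₂)/2)
  = ((-5 - 2)/2, (-3 + 3)/2, (4 + 1)/2)
  = (-7/2, 0/2, 5/2)
  = (-3.5, 0, 2.5)

(-3.5, 0, 2.5)


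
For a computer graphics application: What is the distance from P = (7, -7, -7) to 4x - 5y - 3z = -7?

distance = |a·x₀ + b·y₀ + c·z₀ - d| / √(a² + b² + c²)
  = |4·7 + (-5)·(-7) + (-3)·(-7) - (-7)| / √(4² + (-5)² + (-3)²)
  = |28 + 35 + 21 + 7| / √(16 + 25 + 9)
  = |91| / √50
  = 91 / 7.071
  ≈ 12.87

12.87


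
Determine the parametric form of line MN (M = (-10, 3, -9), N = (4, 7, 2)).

Direction vector d = N - M = (4 + 10, 7 - 3, 2 + 9) = (14, 4, 11)
Parametric form r = M + t·d:
x = -10 + 14t, y = 3 + 4t, z = -9 + 11t

x = -10 + 14t, y = 3 + 4t, z = -9 + 11t


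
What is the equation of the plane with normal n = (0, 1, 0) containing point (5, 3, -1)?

The plane through P with normal n = (a, b, c) satisfies n·(r - P) = 0,
i.e. ax + by + cz = a·x₀ + b·y₀ + c·z₀.
d = 0·5 + 1·3 + 0·(-1)
  = 0 + 3 + 0
  = 3
Equation: y = 3

y = 3


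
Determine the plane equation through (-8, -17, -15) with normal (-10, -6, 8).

The plane through P with normal n = (a, b, c) satisfies n·(r - P) = 0,
i.e. ax + by + cz = a·x₀ + b·y₀ + c·z₀.
d = (-10)·(-8) + (-6)·(-17) + 8·(-15)
  = 80 + 102 - 120
  = 62
Equation: -10x - 6y + 8z = 62

-10x - 6y + 8z = 62


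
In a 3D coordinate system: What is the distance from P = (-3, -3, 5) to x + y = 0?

distance = |a·x₀ + b·y₀ + c·z₀ - d| / √(a² + b² + c²)
  = |1·(-3) + 1·(-3) + 0·5 - 0| / √(1² + 1² + 0²)
  = |-3 - 3 + 0 + 0| / √(1 + 1 + 0)
  = |-6| / √2
  = 6 / 1.414
  ≈ 4.243

4.243


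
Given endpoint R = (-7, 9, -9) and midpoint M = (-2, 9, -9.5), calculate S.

S = 2M - R
  = (2·(-2) - (-7), 2·9 - 9, 2·(-9.5) - (-9))
  = (-4 + 7, 18 - 9, -19 + 9)
  = (3, 9, -10)

(3, 9, -10)


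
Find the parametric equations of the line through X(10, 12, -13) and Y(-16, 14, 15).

Direction vector d = Y - X = (-16 - 10, 14 - 12, 15 + 13) = (-26, 2, 28)
Parametric form r = X + t·d:
x = 10 - 26t, y = 12 + 2t, z = -13 + 28t

x = 10 - 26t, y = 12 + 2t, z = -13 + 28t


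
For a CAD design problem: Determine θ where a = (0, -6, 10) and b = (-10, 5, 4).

a·b = 0·(-10) + (-6)·5 + 10·4 = 0 - 30 + 40 = 10
|a| = √(0² + (-6)² + 10²) = √136 ≈ 11.66
|b| = √((-10)² + 5² + 4²) = √141 ≈ 11.87
cos θ = (a·b)/(|a||b|) = 10/(11.66·11.87) ≈ 0.07221
θ = arccos(0.07221) ≈ 85.86°

85.86°


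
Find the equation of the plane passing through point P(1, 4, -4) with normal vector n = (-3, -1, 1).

The plane through P with normal n = (a, b, c) satisfies n·(r - P) = 0,
i.e. ax + by + cz = a·x₀ + b·y₀ + c·z₀.
d = (-3)·1 + (-1)·4 + 1·(-4)
  = -3 - 4 - 4
  = -11
Equation: -3x - y + z = -11

-3x - y + z = -11


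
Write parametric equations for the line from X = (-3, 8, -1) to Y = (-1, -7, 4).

Direction vector d = Y - X = (-1 + 3, -7 - 8, 4 + 1) = (2, -15, 5)
Parametric form r = X + t·d:
x = -3 + 2t, y = 8 - 15t, z = -1 + 5t

x = -3 + 2t, y = 8 - 15t, z = -1 + 5t


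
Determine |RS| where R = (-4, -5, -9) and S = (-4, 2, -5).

d = √[(x₂-x₁)² + (y₂-y₁)² + (z₂-z₁)²]
  = √[0² + 7² + 4²]
  = √[0 + 49 + 16]
  = √65
  ≈ 8.062

8.062


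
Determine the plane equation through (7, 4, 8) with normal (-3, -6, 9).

The plane through P with normal n = (a, b, c) satisfies n·(r - P) = 0,
i.e. ax + by + cz = a·x₀ + b·y₀ + c·z₀.
d = (-3)·7 + (-6)·4 + 9·8
  = -21 - 24 + 72
  = 27
Equation: -3x - 6y + 9z = 27

-3x - 6y + 9z = 27


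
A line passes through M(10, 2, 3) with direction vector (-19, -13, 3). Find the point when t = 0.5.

P(t) = M + t·d
  = (10 + (-19)·0.5, 2 + (-13)·0.5, 3 + 3·0.5)
  = (10 - 9.5, 2 - 6.5, 3 + 1.5)
  = (0.5, -4.5, 4.5)

(0.5, -4.5, 4.5)


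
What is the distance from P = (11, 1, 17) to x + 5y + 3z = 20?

distance = |a·x₀ + b·y₀ + c·z₀ - d| / √(a² + b² + c²)
  = |1·11 + 5·1 + 3·17 - 20| / √(1² + 5² + 3²)
  = |11 + 5 + 51 - 20| / √(1 + 25 + 9)
  = |47| / √35
  = 47 / 5.916
  ≈ 7.944

7.944


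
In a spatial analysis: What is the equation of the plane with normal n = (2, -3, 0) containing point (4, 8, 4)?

The plane through P with normal n = (a, b, c) satisfies n·(r - P) = 0,
i.e. ax + by + cz = a·x₀ + b·y₀ + c·z₀.
d = 2·4 + (-3)·8 + 0·4
  = 8 - 24 + 0
  = -16
Equation: 2x - 3y = -16

2x - 3y = -16


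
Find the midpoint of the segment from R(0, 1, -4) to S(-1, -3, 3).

M = ((x₁+x₂)/2, (y₁+y₂)/2, (z₁+z₂)/2)
  = ((0 - 1)/2, (1 - 3)/2, (-4 + 3)/2)
  = (-1/2, -2/2, -1/2)
  = (-0.5, -1, -0.5)

(-0.5, -1, -0.5)


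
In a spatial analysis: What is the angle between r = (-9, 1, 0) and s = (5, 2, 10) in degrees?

r·s = (-9)·5 + 1·2 + 0·10 = -45 + 2 + 0 = -43
|r| = √((-9)² + 1² + 0²) = √82 ≈ 9.055
|s| = √(5² + 2² + 10²) = √129 ≈ 11.36
cos θ = (r·s)/(|r||s|) = -43/(9.055·11.36) ≈ -0.4181
θ = arccos(-0.4181) ≈ 114.7°

114.7°


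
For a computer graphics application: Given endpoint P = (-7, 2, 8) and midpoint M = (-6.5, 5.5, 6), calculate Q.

Q = 2M - P
  = (2·(-6.5) - (-7), 2·5.5 - 2, 2·6 - 8)
  = (-13 + 7, 11 - 2, 12 - 8)
  = (-6, 9, 4)

(-6, 9, 4)


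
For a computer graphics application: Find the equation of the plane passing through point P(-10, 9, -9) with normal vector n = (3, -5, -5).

The plane through P with normal n = (a, b, c) satisfies n·(r - P) = 0,
i.e. ax + by + cz = a·x₀ + b·y₀ + c·z₀.
d = 3·(-10) + (-5)·9 + (-5)·(-9)
  = -30 - 45 + 45
  = -30
Equation: 3x - 5y - 5z = -30

3x - 5y - 5z = -30


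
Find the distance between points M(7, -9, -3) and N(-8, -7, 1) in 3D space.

d = √[(x₂-x₁)² + (y₂-y₁)² + (z₂-z₁)²]
  = √[(-15)² + 2² + 4²]
  = √[225 + 4 + 16]
  = √245
  ≈ 15.65

15.65


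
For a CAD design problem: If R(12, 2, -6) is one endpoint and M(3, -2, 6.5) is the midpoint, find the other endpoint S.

S = 2M - R
  = (2·3 - 12, 2·(-2) - 2, 2·6.5 - (-6))
  = (6 - 12, -4 - 2, 13 + 6)
  = (-6, -6, 19)

(-6, -6, 19)


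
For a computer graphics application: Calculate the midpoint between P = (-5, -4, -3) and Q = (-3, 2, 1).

M = ((x₁+x₂)/2, (y₁+y₂)/2, (z₁+z₂)/2)
  = ((-5 - 3)/2, (-4 + 2)/2, (-3 + 1)/2)
  = (-8/2, -2/2, -2/2)
  = (-4, -1, -1)

(-4, -1, -1)


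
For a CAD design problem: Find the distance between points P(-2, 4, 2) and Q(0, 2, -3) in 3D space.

d = √[(x₂-x₁)² + (y₂-y₁)² + (z₂-z₁)²]
  = √[2² + (-2)² + (-5)²]
  = √[4 + 4 + 25]
  = √33
  ≈ 5.745

5.745


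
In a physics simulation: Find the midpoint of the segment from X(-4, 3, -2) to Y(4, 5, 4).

M = ((x₁+x₂)/2, (y₁+y₂)/2, (z₁+z₂)/2)
  = ((-4 + 4)/2, (3 + 5)/2, (-2 + 4)/2)
  = (0/2, 8/2, 2/2)
  = (0, 4, 1)

(0, 4, 1)


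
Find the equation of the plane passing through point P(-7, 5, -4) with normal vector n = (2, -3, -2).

The plane through P with normal n = (a, b, c) satisfies n·(r - P) = 0,
i.e. ax + by + cz = a·x₀ + b·y₀ + c·z₀.
d = 2·(-7) + (-3)·5 + (-2)·(-4)
  = -14 - 15 + 8
  = -21
Equation: 2x - 3y - 2z = -21

2x - 3y - 2z = -21


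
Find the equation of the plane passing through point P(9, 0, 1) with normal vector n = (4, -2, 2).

The plane through P with normal n = (a, b, c) satisfies n·(r - P) = 0,
i.e. ax + by + cz = a·x₀ + b·y₀ + c·z₀.
d = 4·9 + (-2)·0 + 2·1
  = 36 + 0 + 2
  = 38
Equation: 4x - 2y + 2z = 38

4x - 2y + 2z = 38


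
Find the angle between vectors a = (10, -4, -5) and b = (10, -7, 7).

a·b = 10·10 + (-4)·(-7) + (-5)·7 = 100 + 28 - 35 = 93
|a| = √(10² + (-4)² + (-5)²) = √141 ≈ 11.87
|b| = √(10² + (-7)² + 7²) = √198 ≈ 14.07
cos θ = (a·b)/(|a||b|) = 93/(11.87·14.07) ≈ 0.5566
θ = arccos(0.5566) ≈ 56.18°

56.18°


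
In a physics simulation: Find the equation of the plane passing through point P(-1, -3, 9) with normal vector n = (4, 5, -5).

The plane through P with normal n = (a, b, c) satisfies n·(r - P) = 0,
i.e. ax + by + cz = a·x₀ + b·y₀ + c·z₀.
d = 4·(-1) + 5·(-3) + (-5)·9
  = -4 - 15 - 45
  = -64
Equation: 4x + 5y - 5z = -64

4x + 5y - 5z = -64


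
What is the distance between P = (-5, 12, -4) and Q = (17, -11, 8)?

d = √[(x₂-x₁)² + (y₂-y₁)² + (z₂-z₁)²]
  = √[22² + (-23)² + 12²]
  = √[484 + 529 + 144]
  = √1157
  ≈ 34.01

34.01


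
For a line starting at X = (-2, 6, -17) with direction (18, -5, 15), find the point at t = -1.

P(t) = X + t·d
  = (-2 + 18·(-1), 6 + (-5)·(-1), -17 + 15·(-1))
  = (-2 - 18, 6 + 5, -17 - 15)
  = (-20, 11, -32)

(-20, 11, -32)


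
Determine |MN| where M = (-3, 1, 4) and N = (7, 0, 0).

d = √[(x₂-x₁)² + (y₂-y₁)² + (z₂-z₁)²]
  = √[10² + (-1)² + (-4)²]
  = √[100 + 1 + 16]
  = √117
  ≈ 10.82

10.82


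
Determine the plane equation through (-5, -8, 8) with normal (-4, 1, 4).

The plane through P with normal n = (a, b, c) satisfies n·(r - P) = 0,
i.e. ax + by + cz = a·x₀ + b·y₀ + c·z₀.
d = (-4)·(-5) + 1·(-8) + 4·8
  = 20 - 8 + 32
  = 44
Equation: -4x + y + 4z = 44

-4x + y + 4z = 44


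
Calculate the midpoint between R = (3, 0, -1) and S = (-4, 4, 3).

M = ((x₁+x₂)/2, (y₁+y₂)/2, (z₁+z₂)/2)
  = ((3 - 4)/2, (0 + 4)/2, (-1 + 3)/2)
  = (-1/2, 4/2, 2/2)
  = (-0.5, 2, 1)

(-0.5, 2, 1)


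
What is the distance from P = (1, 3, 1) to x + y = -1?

distance = |a·x₀ + b·y₀ + c·z₀ - d| / √(a² + b² + c²)
  = |1·1 + 1·3 + 0·1 - (-1)| / √(1² + 1² + 0²)
  = |1 + 3 + 0 + 1| / √(1 + 1 + 0)
  = |5| / √2
  = 5 / 1.414
  ≈ 3.536

3.536


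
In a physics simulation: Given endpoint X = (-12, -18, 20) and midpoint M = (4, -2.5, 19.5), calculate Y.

Y = 2M - X
  = (2·4 - (-12), 2·(-2.5) - (-18), 2·19.5 - 20)
  = (8 + 12, -5 + 18, 39 - 20)
  = (20, 13, 19)

(20, 13, 19)


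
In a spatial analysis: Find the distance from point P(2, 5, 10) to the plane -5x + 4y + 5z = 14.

distance = |a·x₀ + b·y₀ + c·z₀ - d| / √(a² + b² + c²)
  = |(-5)·2 + 4·5 + 5·10 - 14| / √((-5)² + 4² + 5²)
  = |-10 + 20 + 50 - 14| / √(25 + 16 + 25)
  = |46| / √66
  = 46 / 8.124
  ≈ 5.662

5.662


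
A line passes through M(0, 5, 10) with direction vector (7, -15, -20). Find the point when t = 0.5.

P(t) = M + t·d
  = (0 + 7·0.5, 5 + (-15)·0.5, 10 + (-20)·0.5)
  = (0 + 3.5, 5 - 7.5, 10 - 10)
  = (3.5, -2.5, 0)

(3.5, -2.5, 0)


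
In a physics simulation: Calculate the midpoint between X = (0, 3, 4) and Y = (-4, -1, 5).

M = ((x₁+x₂)/2, (y₁+y₂)/2, (z₁+z₂)/2)
  = ((0 - 4)/2, (3 - 1)/2, (4 + 5)/2)
  = (-4/2, 2/2, 9/2)
  = (-2, 1, 4.5)

(-2, 1, 4.5)


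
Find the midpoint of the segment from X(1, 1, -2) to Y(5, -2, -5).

M = ((x₁+x₂)/2, (y₁+y₂)/2, (z₁+z₂)/2)
  = ((1 + 5)/2, (1 - 2)/2, (-2 - 5)/2)
  = (6/2, -1/2, -7/2)
  = (3, -0.5, -3.5)

(3, -0.5, -3.5)


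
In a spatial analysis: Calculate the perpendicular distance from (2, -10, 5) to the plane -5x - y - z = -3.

distance = |a·x₀ + b·y₀ + c·z₀ - d| / √(a² + b² + c²)
  = |(-5)·2 + (-1)·(-10) + (-1)·5 - (-3)| / √((-5)² + (-1)² + (-1)²)
  = |-10 + 10 - 5 + 3| / √(25 + 1 + 1)
  = |-2| / √27
  = 2 / 5.196
  ≈ 0.3849

0.3849


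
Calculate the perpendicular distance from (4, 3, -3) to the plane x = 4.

distance = |a·x₀ + b·y₀ + c·z₀ - d| / √(a² + b² + c²)
  = |1·4 + 0·3 + 0·(-3) - 4| / √(1² + 0² + 0²)
  = |4 + 0 + 0 - 4| / √(1 + 0 + 0)
  = |0| / √1
  = 0 / 1
  ≈ 0

0


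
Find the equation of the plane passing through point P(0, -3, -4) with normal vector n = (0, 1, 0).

The plane through P with normal n = (a, b, c) satisfies n·(r - P) = 0,
i.e. ax + by + cz = a·x₀ + b·y₀ + c·z₀.
d = 0·0 + 1·(-3) + 0·(-4)
  = 0 - 3 + 0
  = -3
Equation: y = -3

y = -3


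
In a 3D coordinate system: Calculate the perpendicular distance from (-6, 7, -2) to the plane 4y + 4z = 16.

distance = |a·x₀ + b·y₀ + c·z₀ - d| / √(a² + b² + c²)
  = |0·(-6) + 4·7 + 4·(-2) - 16| / √(0² + 4² + 4²)
  = |0 + 28 - 8 - 16| / √(0 + 16 + 16)
  = |4| / √32
  = 4 / 5.657
  ≈ 0.7071

0.7071


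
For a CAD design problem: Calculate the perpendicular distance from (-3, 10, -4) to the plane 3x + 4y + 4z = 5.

distance = |a·x₀ + b·y₀ + c·z₀ - d| / √(a² + b² + c²)
  = |3·(-3) + 4·10 + 4·(-4) - 5| / √(3² + 4² + 4²)
  = |-9 + 40 - 16 - 5| / √(9 + 16 + 16)
  = |10| / √41
  = 10 / 6.403
  ≈ 1.562

1.562


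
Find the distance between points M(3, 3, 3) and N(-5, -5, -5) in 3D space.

d = √[(x₂-x₁)² + (y₂-y₁)² + (z₂-z₁)²]
  = √[(-8)² + (-8)² + (-8)²]
  = √[64 + 64 + 64]
  = √192
  ≈ 13.86

13.86


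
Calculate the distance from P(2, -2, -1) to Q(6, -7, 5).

d = √[(x₂-x₁)² + (y₂-y₁)² + (z₂-z₁)²]
  = √[4² + (-5)² + 6²]
  = √[16 + 25 + 36]
  = √77
  ≈ 8.775

8.775


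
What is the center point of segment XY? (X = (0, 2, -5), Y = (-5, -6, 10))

M = ((x₁+x₂)/2, (y₁+y₂)/2, (z₁+z₂)/2)
  = ((0 - 5)/2, (2 - 6)/2, (-5 + 10)/2)
  = (-5/2, -4/2, 5/2)
  = (-2.5, -2, 2.5)

(-2.5, -2, 2.5)


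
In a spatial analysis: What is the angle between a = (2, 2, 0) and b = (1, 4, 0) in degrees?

a·b = 2·1 + 2·4 + 0·0 = 2 + 8 + 0 = 10
|a| = √(2² + 2² + 0²) = √8 ≈ 2.828
|b| = √(1² + 4² + 0²) = √17 ≈ 4.123
cos θ = (a·b)/(|a||b|) = 10/(2.828·4.123) ≈ 0.8575
θ = arccos(0.8575) ≈ 30.96°

30.96°


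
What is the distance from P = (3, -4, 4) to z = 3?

distance = |a·x₀ + b·y₀ + c·z₀ - d| / √(a² + b² + c²)
  = |0·3 + 0·(-4) + 1·4 - 3| / √(0² + 0² + 1²)
  = |0 + 0 + 4 - 3| / √(0 + 0 + 1)
  = |1| / √1
  = 1 / 1
  ≈ 1

1


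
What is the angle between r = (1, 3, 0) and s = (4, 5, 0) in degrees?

r·s = 1·4 + 3·5 + 0·0 = 4 + 15 + 0 = 19
|r| = √(1² + 3² + 0²) = √10 ≈ 3.162
|s| = √(4² + 5² + 0²) = √41 ≈ 6.403
cos θ = (r·s)/(|r||s|) = 19/(3.162·6.403) ≈ 0.9383
θ = arccos(0.9383) ≈ 20.22°

20.22°


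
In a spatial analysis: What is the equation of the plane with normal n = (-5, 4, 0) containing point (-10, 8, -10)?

The plane through P with normal n = (a, b, c) satisfies n·(r - P) = 0,
i.e. ax + by + cz = a·x₀ + b·y₀ + c·z₀.
d = (-5)·(-10) + 4·8 + 0·(-10)
  = 50 + 32 + 0
  = 82
Equation: -5x + 4y = 82

-5x + 4y = 82


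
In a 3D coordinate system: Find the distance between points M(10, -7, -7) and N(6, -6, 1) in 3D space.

d = √[(x₂-x₁)² + (y₂-y₁)² + (z₂-z₁)²]
  = √[(-4)² + 1² + 8²]
  = √[16 + 1 + 64]
  = √81
  ≈ 9

9


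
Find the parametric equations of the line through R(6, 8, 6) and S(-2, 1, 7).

Direction vector d = S - R = (-2 - 6, 1 - 8, 7 - 6) = (-8, -7, 1)
Parametric form r = R + t·d:
x = 6 - 8t, y = 8 - 7t, z = 6 + t

x = 6 - 8t, y = 8 - 7t, z = 6 + t


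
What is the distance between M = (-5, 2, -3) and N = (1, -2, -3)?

d = √[(x₂-x₁)² + (y₂-y₁)² + (z₂-z₁)²]
  = √[6² + (-4)² + 0²]
  = √[36 + 16 + 0]
  = √52
  ≈ 7.211

7.211


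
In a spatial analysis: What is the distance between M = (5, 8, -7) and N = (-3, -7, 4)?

d = √[(x₂-x₁)² + (y₂-y₁)² + (z₂-z₁)²]
  = √[(-8)² + (-15)² + 11²]
  = √[64 + 225 + 121]
  = √410
  ≈ 20.25

20.25


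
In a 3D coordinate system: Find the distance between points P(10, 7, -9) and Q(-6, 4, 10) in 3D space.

d = √[(x₂-x₁)² + (y₂-y₁)² + (z₂-z₁)²]
  = √[(-16)² + (-3)² + 19²]
  = √[256 + 9 + 361]
  = √626
  ≈ 25.02

25.02


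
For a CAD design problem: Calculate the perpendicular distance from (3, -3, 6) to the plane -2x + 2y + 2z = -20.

distance = |a·x₀ + b·y₀ + c·z₀ - d| / √(a² + b² + c²)
  = |(-2)·3 + 2·(-3) + 2·6 - (-20)| / √((-2)² + 2² + 2²)
  = |-6 - 6 + 12 + 20| / √(4 + 4 + 4)
  = |20| / √12
  = 20 / 3.464
  ≈ 5.774

5.774


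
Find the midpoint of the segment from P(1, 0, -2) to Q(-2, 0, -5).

M = ((x₁+x₂)/2, (y₁+y₂)/2, (z₁+z₂)/2)
  = ((1 - 2)/2, (0 + 0)/2, (-2 - 5)/2)
  = (-1/2, 0/2, -7/2)
  = (-0.5, 0, -3.5)

(-0.5, 0, -3.5)


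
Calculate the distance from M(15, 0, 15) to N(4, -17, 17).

d = √[(x₂-x₁)² + (y₂-y₁)² + (z₂-z₁)²]
  = √[(-11)² + (-17)² + 2²]
  = √[121 + 289 + 4]
  = √414
  ≈ 20.35

20.35


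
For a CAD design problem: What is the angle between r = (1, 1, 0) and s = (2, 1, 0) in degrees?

r·s = 1·2 + 1·1 + 0·0 = 2 + 1 + 0 = 3
|r| = √(1² + 1² + 0²) = √2 ≈ 1.414
|s| = √(2² + 1² + 0²) = √5 ≈ 2.236
cos θ = (r·s)/(|r||s|) = 3/(1.414·2.236) ≈ 0.9487
θ = arccos(0.9487) ≈ 18.43°

18.43°


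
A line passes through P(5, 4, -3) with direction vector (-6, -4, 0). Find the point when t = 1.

P(t) = P + t·d
  = (5 + (-6)·1, 4 + (-4)·1, -3 + 0·1)
  = (5 - 6, 4 - 4, -3 + 0)
  = (-1, 0, -3)

(-1, 0, -3)


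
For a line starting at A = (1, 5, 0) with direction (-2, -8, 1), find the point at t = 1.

P(t) = A + t·d
  = (1 + (-2)·1, 5 + (-8)·1, 0 + 1·1)
  = (1 - 2, 5 - 8, 0 + 1)
  = (-1, -3, 1)

(-1, -3, 1)


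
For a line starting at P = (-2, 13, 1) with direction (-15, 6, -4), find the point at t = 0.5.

P(t) = P + t·d
  = (-2 + (-15)·0.5, 13 + 6·0.5, 1 + (-4)·0.5)
  = (-2 - 7.5, 13 + 3, 1 - 2)
  = (-9.5, 16, -1)

(-9.5, 16, -1)
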